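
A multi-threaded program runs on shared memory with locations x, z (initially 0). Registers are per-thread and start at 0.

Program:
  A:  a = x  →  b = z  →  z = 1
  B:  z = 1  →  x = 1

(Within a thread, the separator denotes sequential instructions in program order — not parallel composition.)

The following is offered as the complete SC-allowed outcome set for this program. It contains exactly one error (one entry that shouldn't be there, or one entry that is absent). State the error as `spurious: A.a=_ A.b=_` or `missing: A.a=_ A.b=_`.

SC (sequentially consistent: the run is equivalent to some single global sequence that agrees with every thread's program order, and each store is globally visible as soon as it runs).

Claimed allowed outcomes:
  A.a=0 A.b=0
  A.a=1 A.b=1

outcome vector order: (A.a,A.b)
[SC] allowed = {(0,0) (0,1) (1,1)}
SC∖claimed = {(0,1)}

missing: A.a=0 A.b=1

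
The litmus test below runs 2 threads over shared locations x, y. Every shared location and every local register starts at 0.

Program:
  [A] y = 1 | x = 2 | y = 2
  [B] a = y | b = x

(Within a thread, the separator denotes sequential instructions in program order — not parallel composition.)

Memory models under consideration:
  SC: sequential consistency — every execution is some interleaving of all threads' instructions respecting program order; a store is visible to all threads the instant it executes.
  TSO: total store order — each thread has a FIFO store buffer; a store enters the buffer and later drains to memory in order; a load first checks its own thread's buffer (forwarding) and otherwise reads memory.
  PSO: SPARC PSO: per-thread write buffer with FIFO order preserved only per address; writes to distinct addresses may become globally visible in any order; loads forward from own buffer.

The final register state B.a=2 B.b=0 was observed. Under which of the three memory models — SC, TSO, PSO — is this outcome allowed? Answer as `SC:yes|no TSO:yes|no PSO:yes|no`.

SC:no TSO:no PSO:yes

outcome vector order: (B.a,B.b)
SC: 5 outcomes — {<0 0>, <0 2>, <1 0>, <1 2>, <2 2>}
TSO: 5 outcomes — {<0 0>, <0 2>, <1 0>, <1 2>, <2 2>}
PSO: 6 outcomes — {<0 0>, <0 2>, <1 0>, <1 2>, <2 0>, <2 2>}
target <2 0> ∈ {PSO}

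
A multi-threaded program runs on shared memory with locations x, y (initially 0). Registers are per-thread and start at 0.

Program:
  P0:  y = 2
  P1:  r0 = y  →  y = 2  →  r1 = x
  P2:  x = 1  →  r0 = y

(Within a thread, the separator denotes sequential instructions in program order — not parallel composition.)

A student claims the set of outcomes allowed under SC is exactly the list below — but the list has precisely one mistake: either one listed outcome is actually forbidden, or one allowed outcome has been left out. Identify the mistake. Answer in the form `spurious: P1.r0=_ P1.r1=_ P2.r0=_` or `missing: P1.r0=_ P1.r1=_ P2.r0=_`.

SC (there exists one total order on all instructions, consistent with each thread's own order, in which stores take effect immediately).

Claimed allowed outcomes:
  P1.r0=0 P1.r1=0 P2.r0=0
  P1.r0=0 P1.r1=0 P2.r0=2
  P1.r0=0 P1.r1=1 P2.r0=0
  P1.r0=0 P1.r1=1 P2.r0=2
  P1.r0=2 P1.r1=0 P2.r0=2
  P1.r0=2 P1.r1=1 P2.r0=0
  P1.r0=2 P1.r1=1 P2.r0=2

spurious: P1.r0=0 P1.r1=0 P2.r0=0

outcome vector order: (P1.r0,P1.r1,P2.r0)
[SC] allowed = {(0,0,2), (0,1,0), (0,1,2), (2,0,2), (2,1,0), (2,1,2)}
claimed∖SC = {(0,0,0)}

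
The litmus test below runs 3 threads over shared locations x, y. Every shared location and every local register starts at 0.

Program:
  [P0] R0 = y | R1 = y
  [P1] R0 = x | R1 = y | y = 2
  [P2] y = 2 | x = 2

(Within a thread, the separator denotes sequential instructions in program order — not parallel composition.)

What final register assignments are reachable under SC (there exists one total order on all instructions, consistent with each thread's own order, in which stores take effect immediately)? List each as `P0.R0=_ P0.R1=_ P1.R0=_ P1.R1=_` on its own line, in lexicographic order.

outcome vector order: (P0.R0,P0.R1,P1.R0,P1.R1)
|SC outcomes| = 9

P0.R0=0 P0.R1=0 P1.R0=0 P1.R1=0
P0.R0=0 P0.R1=0 P1.R0=0 P1.R1=2
P0.R0=0 P0.R1=0 P1.R0=2 P1.R1=2
P0.R0=0 P0.R1=2 P1.R0=0 P1.R1=0
P0.R0=0 P0.R1=2 P1.R0=0 P1.R1=2
P0.R0=0 P0.R1=2 P1.R0=2 P1.R1=2
P0.R0=2 P0.R1=2 P1.R0=0 P1.R1=0
P0.R0=2 P0.R1=2 P1.R0=0 P1.R1=2
P0.R0=2 P0.R1=2 P1.R0=2 P1.R1=2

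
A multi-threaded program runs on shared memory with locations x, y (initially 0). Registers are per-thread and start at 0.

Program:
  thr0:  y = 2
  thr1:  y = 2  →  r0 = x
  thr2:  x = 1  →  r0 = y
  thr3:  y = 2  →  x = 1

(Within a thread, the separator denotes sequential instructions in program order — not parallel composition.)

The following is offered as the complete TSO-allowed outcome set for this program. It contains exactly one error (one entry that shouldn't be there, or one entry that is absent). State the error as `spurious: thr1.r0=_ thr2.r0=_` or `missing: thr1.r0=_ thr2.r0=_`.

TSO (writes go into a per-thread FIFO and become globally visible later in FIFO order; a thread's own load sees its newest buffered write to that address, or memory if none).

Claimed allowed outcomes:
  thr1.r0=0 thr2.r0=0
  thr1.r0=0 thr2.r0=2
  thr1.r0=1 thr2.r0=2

missing: thr1.r0=1 thr2.r0=0

outcome vector order: (thr1.r0,thr2.r0)
under TSO → <0 0>; <0 2>; <1 0>; <1 2>
TSO∖claimed = {<1 0>}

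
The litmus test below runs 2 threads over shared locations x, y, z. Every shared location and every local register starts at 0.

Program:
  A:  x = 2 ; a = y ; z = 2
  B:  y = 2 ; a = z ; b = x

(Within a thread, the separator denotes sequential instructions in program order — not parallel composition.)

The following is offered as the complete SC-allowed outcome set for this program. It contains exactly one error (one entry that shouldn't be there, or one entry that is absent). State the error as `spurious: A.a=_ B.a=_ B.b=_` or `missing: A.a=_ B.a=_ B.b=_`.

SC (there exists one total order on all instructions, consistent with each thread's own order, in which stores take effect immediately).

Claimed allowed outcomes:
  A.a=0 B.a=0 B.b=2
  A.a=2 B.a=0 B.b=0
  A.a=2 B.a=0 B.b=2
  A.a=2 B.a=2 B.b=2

outcome vector order: (A.a,B.a,B.b)
[SC] allowed = {0/0/2; 0/2/2; 2/0/0; 2/0/2; 2/2/2}
SC∖claimed = {0/2/2}

missing: A.a=0 B.a=2 B.b=2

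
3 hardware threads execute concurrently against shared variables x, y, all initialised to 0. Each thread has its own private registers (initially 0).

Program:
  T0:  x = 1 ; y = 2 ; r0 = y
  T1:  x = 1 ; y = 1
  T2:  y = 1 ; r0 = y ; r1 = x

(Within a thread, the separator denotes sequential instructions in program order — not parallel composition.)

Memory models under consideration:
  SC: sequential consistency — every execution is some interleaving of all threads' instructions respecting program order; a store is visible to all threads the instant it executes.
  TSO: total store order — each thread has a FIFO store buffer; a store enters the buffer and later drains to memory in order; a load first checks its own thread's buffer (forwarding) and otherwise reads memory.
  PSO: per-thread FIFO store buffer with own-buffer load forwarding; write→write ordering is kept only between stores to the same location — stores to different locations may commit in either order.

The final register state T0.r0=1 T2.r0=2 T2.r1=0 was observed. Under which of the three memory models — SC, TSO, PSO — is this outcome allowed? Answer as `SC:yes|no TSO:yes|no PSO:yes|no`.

SC:no TSO:no PSO:yes

outcome vector order: (T0.r0,T2.r0,T2.r1)
SC (6): 1/1/0, 1/1/1, 1/2/1, 2/1/0, 2/1/1, 2/2/1
TSO (6): 1/1/0, 1/1/1, 1/2/1, 2/1/0, 2/1/1, 2/2/1
PSO (8): 1/1/0, 1/1/1, 1/2/0, 1/2/1, 2/1/0, 2/1/1, 2/2/0, 2/2/1
target 1/2/0 ∈ {PSO}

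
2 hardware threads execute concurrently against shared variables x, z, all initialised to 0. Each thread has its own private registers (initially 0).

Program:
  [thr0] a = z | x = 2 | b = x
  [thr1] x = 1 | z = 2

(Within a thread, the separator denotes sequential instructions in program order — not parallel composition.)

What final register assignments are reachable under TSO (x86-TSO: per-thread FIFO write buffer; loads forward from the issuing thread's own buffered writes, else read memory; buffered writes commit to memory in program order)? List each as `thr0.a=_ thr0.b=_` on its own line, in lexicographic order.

thr0.a=0 thr0.b=1
thr0.a=0 thr0.b=2
thr0.a=2 thr0.b=2

outcome vector order: (thr0.a,thr0.b)
|TSO outcomes| = 3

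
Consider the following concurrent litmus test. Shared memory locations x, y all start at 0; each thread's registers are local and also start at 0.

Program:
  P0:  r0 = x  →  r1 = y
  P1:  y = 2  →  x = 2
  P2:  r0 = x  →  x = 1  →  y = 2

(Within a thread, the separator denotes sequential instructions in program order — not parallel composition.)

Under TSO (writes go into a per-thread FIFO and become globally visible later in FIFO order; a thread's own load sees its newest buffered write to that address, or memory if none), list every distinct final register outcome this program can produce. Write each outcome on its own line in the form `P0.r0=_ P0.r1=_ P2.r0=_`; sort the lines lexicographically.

outcome vector order: (P0.r0,P0.r1,P2.r0)
|TSO outcomes| = 9

P0.r0=0 P0.r1=0 P2.r0=0
P0.r0=0 P0.r1=0 P2.r0=2
P0.r0=0 P0.r1=2 P2.r0=0
P0.r0=0 P0.r1=2 P2.r0=2
P0.r0=1 P0.r1=0 P2.r0=0
P0.r0=1 P0.r1=2 P2.r0=0
P0.r0=1 P0.r1=2 P2.r0=2
P0.r0=2 P0.r1=2 P2.r0=0
P0.r0=2 P0.r1=2 P2.r0=2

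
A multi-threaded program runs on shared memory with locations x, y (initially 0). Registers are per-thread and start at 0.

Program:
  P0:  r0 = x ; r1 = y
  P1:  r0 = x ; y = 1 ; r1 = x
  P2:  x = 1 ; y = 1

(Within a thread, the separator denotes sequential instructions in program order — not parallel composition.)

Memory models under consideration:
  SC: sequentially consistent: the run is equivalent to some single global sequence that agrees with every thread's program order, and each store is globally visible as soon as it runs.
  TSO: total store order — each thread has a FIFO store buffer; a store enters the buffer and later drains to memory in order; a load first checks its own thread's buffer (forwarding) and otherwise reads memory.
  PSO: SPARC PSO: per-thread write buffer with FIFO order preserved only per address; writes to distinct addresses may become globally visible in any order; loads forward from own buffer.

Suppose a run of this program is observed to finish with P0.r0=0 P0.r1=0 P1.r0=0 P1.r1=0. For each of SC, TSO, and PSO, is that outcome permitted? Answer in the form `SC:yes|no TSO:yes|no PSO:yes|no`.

SC:yes TSO:yes PSO:yes

outcome vector order: (P0.r0,P0.r1,P1.r0,P1.r1)
SC: 11 outcomes — {0/0/0/0; 0/0/0/1; 0/0/1/1; 0/1/0/0; 0/1/0/1; 0/1/1/1; 1/0/0/1; 1/0/1/1; 1/1/0/0; 1/1/0/1; 1/1/1/1}
TSO: 12 outcomes — {0/0/0/0; 0/0/0/1; 0/0/1/1; 0/1/0/0; 0/1/0/1; 0/1/1/1; 1/0/0/0; 1/0/0/1; 1/0/1/1; 1/1/0/0; 1/1/0/1; 1/1/1/1}
PSO: 12 outcomes — {0/0/0/0; 0/0/0/1; 0/0/1/1; 0/1/0/0; 0/1/0/1; 0/1/1/1; 1/0/0/0; 1/0/0/1; 1/0/1/1; 1/1/0/0; 1/1/0/1; 1/1/1/1}
target 0/0/0/0 ∈ {SC,TSO,PSO}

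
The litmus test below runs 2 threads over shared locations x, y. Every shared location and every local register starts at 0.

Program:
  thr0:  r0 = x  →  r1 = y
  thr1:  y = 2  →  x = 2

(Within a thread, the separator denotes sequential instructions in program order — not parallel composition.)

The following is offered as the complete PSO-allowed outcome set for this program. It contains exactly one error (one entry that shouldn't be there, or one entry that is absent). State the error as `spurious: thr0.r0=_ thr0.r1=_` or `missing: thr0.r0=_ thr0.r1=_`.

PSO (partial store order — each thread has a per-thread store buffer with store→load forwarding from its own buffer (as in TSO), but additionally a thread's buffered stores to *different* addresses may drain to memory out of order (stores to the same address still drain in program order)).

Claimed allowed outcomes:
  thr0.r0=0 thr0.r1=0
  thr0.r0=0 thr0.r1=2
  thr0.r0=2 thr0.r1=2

missing: thr0.r0=2 thr0.r1=0

outcome vector order: (thr0.r0,thr0.r1)
under PSO → 0/0, 0/2, 2/0, 2/2
PSO∖claimed = {2/0}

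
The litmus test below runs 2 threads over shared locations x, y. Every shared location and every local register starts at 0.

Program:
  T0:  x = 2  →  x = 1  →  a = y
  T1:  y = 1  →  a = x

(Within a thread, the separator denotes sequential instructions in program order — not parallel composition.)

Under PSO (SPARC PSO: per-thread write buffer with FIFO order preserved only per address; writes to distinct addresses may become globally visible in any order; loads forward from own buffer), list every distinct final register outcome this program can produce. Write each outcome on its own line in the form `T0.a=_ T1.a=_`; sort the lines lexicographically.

outcome vector order: (T0.a,T1.a)
|PSO outcomes| = 6

T0.a=0 T1.a=0
T0.a=0 T1.a=1
T0.a=0 T1.a=2
T0.a=1 T1.a=0
T0.a=1 T1.a=1
T0.a=1 T1.a=2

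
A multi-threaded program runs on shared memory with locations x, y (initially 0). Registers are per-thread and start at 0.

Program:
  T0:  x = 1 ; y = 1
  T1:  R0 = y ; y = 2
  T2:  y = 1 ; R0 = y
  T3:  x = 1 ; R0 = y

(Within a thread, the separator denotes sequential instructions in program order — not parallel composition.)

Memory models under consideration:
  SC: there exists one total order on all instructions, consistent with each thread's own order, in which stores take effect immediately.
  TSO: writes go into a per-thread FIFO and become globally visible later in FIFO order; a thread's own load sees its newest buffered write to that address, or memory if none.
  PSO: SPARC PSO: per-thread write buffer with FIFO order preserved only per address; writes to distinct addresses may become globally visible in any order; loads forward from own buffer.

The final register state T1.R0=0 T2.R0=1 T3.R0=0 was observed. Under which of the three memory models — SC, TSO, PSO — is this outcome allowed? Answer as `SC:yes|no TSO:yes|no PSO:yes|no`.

SC:yes TSO:yes PSO:yes

outcome vector order: (T1.R0,T2.R0,T3.R0)
under SC → (0,1,0) (0,1,1) (0,1,2) (0,2,0) (0,2,1) (0,2,2) (1,1,0) (1,1,1) (1,1,2) (1,2,0) (1,2,1) (1,2,2)
under TSO → (0,1,0) (0,1,1) (0,1,2) (0,2,0) (0,2,1) (0,2,2) (1,1,0) (1,1,1) (1,1,2) (1,2,0) (1,2,1) (1,2,2)
under PSO → (0,1,0) (0,1,1) (0,1,2) (0,2,0) (0,2,1) (0,2,2) (1,1,0) (1,1,1) (1,1,2) (1,2,0) (1,2,1) (1,2,2)
target (0,1,0) ∈ {SC,TSO,PSO}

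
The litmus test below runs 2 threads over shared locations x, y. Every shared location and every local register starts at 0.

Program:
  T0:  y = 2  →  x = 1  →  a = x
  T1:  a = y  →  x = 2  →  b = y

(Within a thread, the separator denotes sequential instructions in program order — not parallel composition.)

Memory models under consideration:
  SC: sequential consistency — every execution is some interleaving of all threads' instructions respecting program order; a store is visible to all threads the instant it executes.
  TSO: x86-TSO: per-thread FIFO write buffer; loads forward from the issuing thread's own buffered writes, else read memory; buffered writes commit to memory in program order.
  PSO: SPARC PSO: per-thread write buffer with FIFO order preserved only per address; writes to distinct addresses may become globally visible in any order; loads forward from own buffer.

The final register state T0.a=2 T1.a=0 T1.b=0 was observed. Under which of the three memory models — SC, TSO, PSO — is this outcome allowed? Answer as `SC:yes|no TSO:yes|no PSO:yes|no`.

outcome vector order: (T0.a,T1.a,T1.b)
SC: 5 outcomes — {100; 102; 122; 202; 222}
TSO: 6 outcomes — {100; 102; 122; 200; 202; 222}
PSO: 6 outcomes — {100; 102; 122; 200; 202; 222}
target 200 ∈ {TSO,PSO}

SC:no TSO:yes PSO:yes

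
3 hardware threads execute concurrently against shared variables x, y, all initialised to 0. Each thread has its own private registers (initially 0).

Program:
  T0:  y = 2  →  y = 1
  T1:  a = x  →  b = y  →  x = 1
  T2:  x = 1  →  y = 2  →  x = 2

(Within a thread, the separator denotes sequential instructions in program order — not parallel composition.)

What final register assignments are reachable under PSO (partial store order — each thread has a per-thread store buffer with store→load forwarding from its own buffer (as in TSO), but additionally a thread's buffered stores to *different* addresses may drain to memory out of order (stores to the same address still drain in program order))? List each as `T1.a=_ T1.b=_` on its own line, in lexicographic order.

outcome vector order: (T1.a,T1.b)
|PSO outcomes| = 9

T1.a=0 T1.b=0
T1.a=0 T1.b=1
T1.a=0 T1.b=2
T1.a=1 T1.b=0
T1.a=1 T1.b=1
T1.a=1 T1.b=2
T1.a=2 T1.b=0
T1.a=2 T1.b=1
T1.a=2 T1.b=2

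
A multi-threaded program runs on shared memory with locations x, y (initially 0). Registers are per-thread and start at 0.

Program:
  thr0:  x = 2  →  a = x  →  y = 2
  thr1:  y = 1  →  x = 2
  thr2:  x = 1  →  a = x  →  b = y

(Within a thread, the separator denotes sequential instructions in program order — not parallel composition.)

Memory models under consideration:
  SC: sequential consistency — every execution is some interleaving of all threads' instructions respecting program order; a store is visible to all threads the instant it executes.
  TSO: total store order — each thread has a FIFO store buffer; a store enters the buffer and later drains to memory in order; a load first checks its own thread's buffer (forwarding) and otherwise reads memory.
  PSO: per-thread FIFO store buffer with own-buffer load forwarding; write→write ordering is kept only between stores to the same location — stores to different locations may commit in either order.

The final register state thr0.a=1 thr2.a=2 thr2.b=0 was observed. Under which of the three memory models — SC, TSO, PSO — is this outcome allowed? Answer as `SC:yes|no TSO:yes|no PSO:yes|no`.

SC:no TSO:no PSO:yes

outcome vector order: (thr0.a,thr2.a,thr2.b)
SC: 11 outcomes — {<1 1 0> <1 1 1> <1 1 2> <1 2 1> <1 2 2> <2 1 0> <2 1 1> <2 1 2> <2 2 0> <2 2 1> <2 2 2>}
TSO: 11 outcomes — {<1 1 0> <1 1 1> <1 1 2> <1 2 1> <1 2 2> <2 1 0> <2 1 1> <2 1 2> <2 2 0> <2 2 1> <2 2 2>}
PSO: 12 outcomes — {<1 1 0> <1 1 1> <1 1 2> <1 2 0> <1 2 1> <1 2 2> <2 1 0> <2 1 1> <2 1 2> <2 2 0> <2 2 1> <2 2 2>}
target <1 2 0> ∈ {PSO}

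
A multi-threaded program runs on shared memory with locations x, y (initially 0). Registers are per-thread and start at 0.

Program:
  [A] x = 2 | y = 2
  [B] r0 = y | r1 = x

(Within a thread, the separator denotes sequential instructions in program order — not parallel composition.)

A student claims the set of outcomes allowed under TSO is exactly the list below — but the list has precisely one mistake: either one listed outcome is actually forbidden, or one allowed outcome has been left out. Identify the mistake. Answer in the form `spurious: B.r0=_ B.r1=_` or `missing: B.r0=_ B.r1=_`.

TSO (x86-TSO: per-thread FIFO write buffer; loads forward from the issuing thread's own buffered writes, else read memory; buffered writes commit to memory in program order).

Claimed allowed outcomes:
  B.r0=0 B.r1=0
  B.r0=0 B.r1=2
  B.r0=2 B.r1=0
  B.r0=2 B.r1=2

outcome vector order: (B.r0,B.r1)
TSO (3): (0,0) (0,2) (2,2)
claimed∖TSO = {(2,0)}

spurious: B.r0=2 B.r1=0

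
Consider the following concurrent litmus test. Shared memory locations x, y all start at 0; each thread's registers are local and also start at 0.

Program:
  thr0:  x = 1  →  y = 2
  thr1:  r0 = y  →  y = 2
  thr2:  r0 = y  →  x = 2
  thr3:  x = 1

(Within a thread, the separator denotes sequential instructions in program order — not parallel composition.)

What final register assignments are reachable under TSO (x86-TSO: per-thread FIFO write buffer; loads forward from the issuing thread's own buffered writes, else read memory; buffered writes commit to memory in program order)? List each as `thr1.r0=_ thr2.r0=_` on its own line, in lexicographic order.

outcome vector order: (thr1.r0,thr2.r0)
|TSO outcomes| = 4

thr1.r0=0 thr2.r0=0
thr1.r0=0 thr2.r0=2
thr1.r0=2 thr2.r0=0
thr1.r0=2 thr2.r0=2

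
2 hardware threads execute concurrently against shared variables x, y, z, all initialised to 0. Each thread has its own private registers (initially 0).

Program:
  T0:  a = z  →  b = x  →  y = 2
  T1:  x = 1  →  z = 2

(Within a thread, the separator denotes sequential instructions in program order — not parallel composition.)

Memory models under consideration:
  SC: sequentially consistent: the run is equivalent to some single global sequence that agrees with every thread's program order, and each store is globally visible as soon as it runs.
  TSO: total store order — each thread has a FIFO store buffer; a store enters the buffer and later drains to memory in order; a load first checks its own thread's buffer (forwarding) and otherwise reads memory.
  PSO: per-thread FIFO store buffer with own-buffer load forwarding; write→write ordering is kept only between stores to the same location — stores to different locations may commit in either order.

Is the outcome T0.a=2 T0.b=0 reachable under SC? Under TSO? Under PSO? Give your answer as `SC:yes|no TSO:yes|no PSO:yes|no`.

outcome vector order: (T0.a,T0.b)
SC: 3 outcomes — {<0 0>; <0 1>; <2 1>}
TSO: 3 outcomes — {<0 0>; <0 1>; <2 1>}
PSO: 4 outcomes — {<0 0>; <0 1>; <2 0>; <2 1>}
target <2 0> ∈ {PSO}

SC:no TSO:no PSO:yes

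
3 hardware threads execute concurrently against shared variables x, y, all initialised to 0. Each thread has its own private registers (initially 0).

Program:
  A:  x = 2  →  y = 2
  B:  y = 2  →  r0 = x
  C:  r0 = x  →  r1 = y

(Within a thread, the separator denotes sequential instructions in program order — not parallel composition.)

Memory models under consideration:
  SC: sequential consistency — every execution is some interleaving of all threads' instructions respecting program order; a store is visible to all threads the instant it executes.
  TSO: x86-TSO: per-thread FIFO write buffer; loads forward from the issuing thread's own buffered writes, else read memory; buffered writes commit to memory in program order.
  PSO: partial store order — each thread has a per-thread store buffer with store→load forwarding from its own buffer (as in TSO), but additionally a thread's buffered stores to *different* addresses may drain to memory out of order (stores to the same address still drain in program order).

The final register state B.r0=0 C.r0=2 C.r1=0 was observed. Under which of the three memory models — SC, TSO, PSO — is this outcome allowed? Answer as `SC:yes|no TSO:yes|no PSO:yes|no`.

SC:no TSO:yes PSO:yes

outcome vector order: (B.r0,C.r0,C.r1)
SC: 7 outcomes — {000 002 022 200 202 220 222}
TSO: 8 outcomes — {000 002 020 022 200 202 220 222}
PSO: 8 outcomes — {000 002 020 022 200 202 220 222}
target 020 ∈ {TSO,PSO}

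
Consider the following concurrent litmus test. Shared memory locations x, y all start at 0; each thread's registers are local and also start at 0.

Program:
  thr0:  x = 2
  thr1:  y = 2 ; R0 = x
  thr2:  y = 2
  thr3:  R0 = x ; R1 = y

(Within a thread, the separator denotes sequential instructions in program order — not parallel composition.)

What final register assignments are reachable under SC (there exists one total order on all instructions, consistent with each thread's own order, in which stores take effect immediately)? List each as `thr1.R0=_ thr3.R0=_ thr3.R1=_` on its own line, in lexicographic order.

thr1.R0=0 thr3.R0=0 thr3.R1=0
thr1.R0=0 thr3.R0=0 thr3.R1=2
thr1.R0=0 thr3.R0=2 thr3.R1=2
thr1.R0=2 thr3.R0=0 thr3.R1=0
thr1.R0=2 thr3.R0=0 thr3.R1=2
thr1.R0=2 thr3.R0=2 thr3.R1=0
thr1.R0=2 thr3.R0=2 thr3.R1=2

outcome vector order: (thr1.R0,thr3.R0,thr3.R1)
|SC outcomes| = 7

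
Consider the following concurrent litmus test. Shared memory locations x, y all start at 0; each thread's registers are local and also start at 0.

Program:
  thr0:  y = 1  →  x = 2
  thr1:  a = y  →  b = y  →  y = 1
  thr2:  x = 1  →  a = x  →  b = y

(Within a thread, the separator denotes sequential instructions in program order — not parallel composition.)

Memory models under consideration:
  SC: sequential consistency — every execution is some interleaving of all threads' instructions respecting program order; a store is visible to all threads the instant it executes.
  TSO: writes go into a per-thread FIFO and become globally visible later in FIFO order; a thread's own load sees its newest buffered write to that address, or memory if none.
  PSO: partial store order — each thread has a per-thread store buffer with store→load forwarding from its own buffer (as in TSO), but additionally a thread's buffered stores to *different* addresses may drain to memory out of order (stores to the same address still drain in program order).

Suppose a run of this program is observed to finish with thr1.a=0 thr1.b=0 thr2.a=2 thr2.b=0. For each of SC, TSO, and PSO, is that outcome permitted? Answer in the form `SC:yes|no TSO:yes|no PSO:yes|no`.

SC:no TSO:no PSO:yes

outcome vector order: (thr1.a,thr1.b,thr2.a,thr2.b)
SC (9): (0,0,1,0), (0,0,1,1), (0,0,2,1), (0,1,1,0), (0,1,1,1), (0,1,2,1), (1,1,1,0), (1,1,1,1), (1,1,2,1)
TSO (9): (0,0,1,0), (0,0,1,1), (0,0,2,1), (0,1,1,0), (0,1,1,1), (0,1,2,1), (1,1,1,0), (1,1,1,1), (1,1,2,1)
PSO (12): (0,0,1,0), (0,0,1,1), (0,0,2,0), (0,0,2,1), (0,1,1,0), (0,1,1,1), (0,1,2,0), (0,1,2,1), (1,1,1,0), (1,1,1,1), (1,1,2,0), (1,1,2,1)
target (0,0,2,0) ∈ {PSO}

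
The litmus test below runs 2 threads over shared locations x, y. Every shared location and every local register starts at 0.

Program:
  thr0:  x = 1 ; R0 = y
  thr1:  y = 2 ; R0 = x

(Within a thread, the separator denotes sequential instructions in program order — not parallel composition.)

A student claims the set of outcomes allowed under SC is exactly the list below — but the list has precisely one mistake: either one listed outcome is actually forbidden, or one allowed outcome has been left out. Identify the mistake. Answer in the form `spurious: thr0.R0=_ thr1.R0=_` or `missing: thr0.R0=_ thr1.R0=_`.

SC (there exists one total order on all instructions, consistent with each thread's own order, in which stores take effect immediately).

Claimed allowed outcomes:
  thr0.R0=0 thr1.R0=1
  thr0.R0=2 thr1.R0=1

outcome vector order: (thr0.R0,thr1.R0)
SC (3): 0/1, 2/0, 2/1
SC∖claimed = {2/0}

missing: thr0.R0=2 thr1.R0=0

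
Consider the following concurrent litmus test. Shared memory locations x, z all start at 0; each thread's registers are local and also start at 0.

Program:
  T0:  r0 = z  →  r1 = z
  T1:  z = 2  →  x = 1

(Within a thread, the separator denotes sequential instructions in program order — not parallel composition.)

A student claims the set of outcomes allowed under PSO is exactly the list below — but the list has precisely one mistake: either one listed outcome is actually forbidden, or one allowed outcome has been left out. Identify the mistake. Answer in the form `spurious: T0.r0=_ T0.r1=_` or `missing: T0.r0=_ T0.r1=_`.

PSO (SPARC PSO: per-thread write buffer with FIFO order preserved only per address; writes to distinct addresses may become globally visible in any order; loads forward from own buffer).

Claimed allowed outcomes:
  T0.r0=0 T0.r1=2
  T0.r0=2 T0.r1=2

missing: T0.r0=0 T0.r1=0

outcome vector order: (T0.r0,T0.r1)
under PSO → <0 0> <0 2> <2 2>
PSO∖claimed = {<0 0>}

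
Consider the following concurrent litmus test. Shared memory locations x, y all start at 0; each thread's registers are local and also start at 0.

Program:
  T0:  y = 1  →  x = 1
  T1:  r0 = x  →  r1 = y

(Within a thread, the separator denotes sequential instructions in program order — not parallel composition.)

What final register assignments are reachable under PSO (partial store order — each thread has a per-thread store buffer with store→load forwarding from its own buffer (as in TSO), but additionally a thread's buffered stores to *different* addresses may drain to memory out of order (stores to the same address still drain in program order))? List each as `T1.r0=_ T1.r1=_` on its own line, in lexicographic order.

outcome vector order: (T1.r0,T1.r1)
|PSO outcomes| = 4

T1.r0=0 T1.r1=0
T1.r0=0 T1.r1=1
T1.r0=1 T1.r1=0
T1.r0=1 T1.r1=1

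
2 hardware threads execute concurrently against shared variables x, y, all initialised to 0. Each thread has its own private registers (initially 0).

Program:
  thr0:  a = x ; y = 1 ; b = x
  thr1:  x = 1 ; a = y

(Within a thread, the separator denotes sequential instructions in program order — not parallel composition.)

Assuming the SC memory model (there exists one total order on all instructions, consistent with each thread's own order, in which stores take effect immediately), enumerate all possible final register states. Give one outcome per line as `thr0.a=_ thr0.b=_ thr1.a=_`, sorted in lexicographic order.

thr0.a=0 thr0.b=0 thr1.a=1
thr0.a=0 thr0.b=1 thr1.a=0
thr0.a=0 thr0.b=1 thr1.a=1
thr0.a=1 thr0.b=1 thr1.a=0
thr0.a=1 thr0.b=1 thr1.a=1

outcome vector order: (thr0.a,thr0.b,thr1.a)
|SC outcomes| = 5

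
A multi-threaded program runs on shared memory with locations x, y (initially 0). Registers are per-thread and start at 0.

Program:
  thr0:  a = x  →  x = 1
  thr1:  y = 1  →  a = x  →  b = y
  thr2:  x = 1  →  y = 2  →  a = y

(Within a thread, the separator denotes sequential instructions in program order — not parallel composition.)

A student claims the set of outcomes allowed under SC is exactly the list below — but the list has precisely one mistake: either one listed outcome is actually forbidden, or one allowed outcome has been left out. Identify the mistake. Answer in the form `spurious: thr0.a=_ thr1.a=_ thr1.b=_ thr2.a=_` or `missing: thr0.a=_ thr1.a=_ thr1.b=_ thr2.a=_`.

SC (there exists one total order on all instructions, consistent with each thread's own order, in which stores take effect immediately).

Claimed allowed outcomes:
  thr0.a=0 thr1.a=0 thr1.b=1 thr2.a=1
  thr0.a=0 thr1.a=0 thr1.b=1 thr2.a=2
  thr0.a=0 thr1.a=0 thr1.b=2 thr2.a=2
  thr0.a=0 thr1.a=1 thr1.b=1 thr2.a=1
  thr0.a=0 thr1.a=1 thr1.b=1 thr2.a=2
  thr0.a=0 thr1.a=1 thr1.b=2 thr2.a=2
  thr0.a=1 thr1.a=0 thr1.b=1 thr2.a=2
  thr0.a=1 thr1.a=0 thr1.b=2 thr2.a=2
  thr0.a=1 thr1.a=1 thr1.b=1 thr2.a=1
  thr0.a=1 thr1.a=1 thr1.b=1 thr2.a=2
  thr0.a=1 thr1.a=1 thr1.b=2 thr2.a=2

outcome vector order: (thr0.a,thr1.a,thr1.b,thr2.a)
SC (10): 0012; 0022; 0111; 0112; 0122; 1012; 1022; 1111; 1112; 1122
claimed∖SC = {0011}

spurious: thr0.a=0 thr1.a=0 thr1.b=1 thr2.a=1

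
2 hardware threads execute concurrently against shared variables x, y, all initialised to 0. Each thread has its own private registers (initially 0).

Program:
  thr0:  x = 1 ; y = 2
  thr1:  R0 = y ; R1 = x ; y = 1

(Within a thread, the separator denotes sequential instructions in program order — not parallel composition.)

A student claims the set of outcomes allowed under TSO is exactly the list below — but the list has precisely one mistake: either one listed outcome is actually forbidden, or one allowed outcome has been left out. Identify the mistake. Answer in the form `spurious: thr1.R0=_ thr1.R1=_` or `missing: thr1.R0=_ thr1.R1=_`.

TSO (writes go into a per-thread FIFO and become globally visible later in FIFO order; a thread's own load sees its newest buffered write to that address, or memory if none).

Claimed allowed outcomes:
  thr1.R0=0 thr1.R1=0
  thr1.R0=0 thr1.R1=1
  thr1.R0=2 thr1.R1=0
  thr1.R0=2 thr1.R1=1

outcome vector order: (thr1.R0,thr1.R1)
under TSO → 0/0 0/1 2/1
claimed∖TSO = {2/0}

spurious: thr1.R0=2 thr1.R1=0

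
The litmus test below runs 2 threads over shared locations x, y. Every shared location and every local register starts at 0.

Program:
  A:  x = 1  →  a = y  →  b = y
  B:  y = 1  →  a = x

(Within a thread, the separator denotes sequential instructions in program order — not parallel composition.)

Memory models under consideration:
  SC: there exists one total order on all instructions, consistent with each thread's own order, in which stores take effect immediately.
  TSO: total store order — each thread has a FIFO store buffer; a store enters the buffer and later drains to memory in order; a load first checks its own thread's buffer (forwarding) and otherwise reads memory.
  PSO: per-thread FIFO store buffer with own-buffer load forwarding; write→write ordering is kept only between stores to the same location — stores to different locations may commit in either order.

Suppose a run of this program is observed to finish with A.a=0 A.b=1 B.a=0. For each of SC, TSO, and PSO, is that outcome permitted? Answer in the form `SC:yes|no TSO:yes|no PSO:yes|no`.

outcome vector order: (A.a,A.b,B.a)
SC (4): <0 0 1> <0 1 1> <1 1 0> <1 1 1>
TSO (6): <0 0 0> <0 0 1> <0 1 0> <0 1 1> <1 1 0> <1 1 1>
PSO (6): <0 0 0> <0 0 1> <0 1 0> <0 1 1> <1 1 0> <1 1 1>
target <0 1 0> ∈ {TSO,PSO}

SC:no TSO:yes PSO:yes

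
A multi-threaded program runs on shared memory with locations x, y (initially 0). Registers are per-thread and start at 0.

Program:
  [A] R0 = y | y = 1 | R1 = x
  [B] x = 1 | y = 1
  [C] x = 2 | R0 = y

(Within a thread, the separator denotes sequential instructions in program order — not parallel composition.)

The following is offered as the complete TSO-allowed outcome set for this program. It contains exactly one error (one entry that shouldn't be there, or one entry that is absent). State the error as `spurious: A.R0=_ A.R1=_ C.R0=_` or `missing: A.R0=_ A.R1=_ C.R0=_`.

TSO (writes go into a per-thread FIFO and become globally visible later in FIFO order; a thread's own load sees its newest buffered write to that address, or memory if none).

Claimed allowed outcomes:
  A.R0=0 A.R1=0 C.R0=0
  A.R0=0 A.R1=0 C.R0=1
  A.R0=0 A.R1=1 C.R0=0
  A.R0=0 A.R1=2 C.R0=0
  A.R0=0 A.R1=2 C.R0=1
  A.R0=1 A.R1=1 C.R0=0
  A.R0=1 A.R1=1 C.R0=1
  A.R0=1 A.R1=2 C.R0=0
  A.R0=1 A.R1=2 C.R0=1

missing: A.R0=0 A.R1=1 C.R0=1

outcome vector order: (A.R0,A.R1,C.R0)
[TSO] allowed = {(0,0,0) (0,0,1) (0,1,0) (0,1,1) (0,2,0) (0,2,1) (1,1,0) (1,1,1) (1,2,0) (1,2,1)}
TSO∖claimed = {(0,1,1)}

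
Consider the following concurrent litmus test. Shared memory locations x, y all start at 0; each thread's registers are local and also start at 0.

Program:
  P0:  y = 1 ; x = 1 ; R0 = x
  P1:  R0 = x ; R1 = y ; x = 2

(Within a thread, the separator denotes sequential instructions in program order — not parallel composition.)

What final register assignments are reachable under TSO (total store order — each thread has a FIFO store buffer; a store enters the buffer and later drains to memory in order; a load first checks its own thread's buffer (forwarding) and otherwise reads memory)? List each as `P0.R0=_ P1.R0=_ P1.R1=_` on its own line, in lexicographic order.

outcome vector order: (P0.R0,P1.R0,P1.R1)
|TSO outcomes| = 6

P0.R0=1 P1.R0=0 P1.R1=0
P0.R0=1 P1.R0=0 P1.R1=1
P0.R0=1 P1.R0=1 P1.R1=1
P0.R0=2 P1.R0=0 P1.R1=0
P0.R0=2 P1.R0=0 P1.R1=1
P0.R0=2 P1.R0=1 P1.R1=1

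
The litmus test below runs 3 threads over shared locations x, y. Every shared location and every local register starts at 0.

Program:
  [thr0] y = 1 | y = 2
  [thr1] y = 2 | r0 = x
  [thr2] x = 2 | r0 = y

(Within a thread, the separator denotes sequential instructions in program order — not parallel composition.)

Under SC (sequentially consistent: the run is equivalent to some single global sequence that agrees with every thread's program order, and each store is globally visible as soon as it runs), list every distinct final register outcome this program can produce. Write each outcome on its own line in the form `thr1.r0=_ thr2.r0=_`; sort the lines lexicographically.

outcome vector order: (thr1.r0,thr2.r0)
|SC outcomes| = 5

thr1.r0=0 thr2.r0=1
thr1.r0=0 thr2.r0=2
thr1.r0=2 thr2.r0=0
thr1.r0=2 thr2.r0=1
thr1.r0=2 thr2.r0=2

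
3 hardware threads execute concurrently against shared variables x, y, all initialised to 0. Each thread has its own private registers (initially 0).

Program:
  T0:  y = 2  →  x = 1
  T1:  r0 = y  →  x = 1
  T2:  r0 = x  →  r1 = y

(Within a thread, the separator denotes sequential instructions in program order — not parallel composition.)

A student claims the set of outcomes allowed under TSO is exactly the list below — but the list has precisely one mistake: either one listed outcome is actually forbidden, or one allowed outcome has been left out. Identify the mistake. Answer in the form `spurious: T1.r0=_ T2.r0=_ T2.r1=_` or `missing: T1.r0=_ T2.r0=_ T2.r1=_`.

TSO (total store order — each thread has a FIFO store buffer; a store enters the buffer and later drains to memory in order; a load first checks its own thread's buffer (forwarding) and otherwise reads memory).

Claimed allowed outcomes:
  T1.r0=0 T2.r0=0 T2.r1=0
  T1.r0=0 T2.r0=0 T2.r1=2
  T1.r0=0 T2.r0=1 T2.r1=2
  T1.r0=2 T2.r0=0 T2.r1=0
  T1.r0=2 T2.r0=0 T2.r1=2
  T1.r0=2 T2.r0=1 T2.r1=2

outcome vector order: (T1.r0,T2.r0,T2.r1)
[TSO] allowed = {(0,0,0) (0,0,2) (0,1,0) (0,1,2) (2,0,0) (2,0,2) (2,1,2)}
TSO∖claimed = {(0,1,0)}

missing: T1.r0=0 T2.r0=1 T2.r1=0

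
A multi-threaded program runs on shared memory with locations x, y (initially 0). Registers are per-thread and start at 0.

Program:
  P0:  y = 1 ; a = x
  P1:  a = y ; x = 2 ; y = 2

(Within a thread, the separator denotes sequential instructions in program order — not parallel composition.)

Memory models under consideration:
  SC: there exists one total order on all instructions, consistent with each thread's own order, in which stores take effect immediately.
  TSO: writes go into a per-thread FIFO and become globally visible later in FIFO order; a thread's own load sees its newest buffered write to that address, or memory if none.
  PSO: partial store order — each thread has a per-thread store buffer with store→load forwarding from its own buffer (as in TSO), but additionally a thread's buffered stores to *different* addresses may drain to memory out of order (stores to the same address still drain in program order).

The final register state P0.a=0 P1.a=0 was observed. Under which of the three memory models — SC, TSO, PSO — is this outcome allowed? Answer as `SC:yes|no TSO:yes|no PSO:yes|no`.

outcome vector order: (P0.a,P1.a)
under SC → 0/0, 0/1, 2/0, 2/1
under TSO → 0/0, 0/1, 2/0, 2/1
under PSO → 0/0, 0/1, 2/0, 2/1
target 0/0 ∈ {SC,TSO,PSO}

SC:yes TSO:yes PSO:yes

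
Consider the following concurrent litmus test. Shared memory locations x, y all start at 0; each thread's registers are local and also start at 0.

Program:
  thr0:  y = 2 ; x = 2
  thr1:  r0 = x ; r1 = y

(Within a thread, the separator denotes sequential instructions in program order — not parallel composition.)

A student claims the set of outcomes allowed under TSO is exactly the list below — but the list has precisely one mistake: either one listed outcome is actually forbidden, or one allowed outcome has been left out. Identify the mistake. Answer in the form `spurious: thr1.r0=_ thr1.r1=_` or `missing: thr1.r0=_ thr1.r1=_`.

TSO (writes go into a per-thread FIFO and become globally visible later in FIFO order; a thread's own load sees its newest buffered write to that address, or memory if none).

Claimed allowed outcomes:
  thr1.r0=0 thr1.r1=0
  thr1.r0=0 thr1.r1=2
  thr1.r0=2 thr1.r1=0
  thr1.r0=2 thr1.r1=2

spurious: thr1.r0=2 thr1.r1=0

outcome vector order: (thr1.r0,thr1.r1)
TSO (3): 0/0; 0/2; 2/2
claimed∖TSO = {2/0}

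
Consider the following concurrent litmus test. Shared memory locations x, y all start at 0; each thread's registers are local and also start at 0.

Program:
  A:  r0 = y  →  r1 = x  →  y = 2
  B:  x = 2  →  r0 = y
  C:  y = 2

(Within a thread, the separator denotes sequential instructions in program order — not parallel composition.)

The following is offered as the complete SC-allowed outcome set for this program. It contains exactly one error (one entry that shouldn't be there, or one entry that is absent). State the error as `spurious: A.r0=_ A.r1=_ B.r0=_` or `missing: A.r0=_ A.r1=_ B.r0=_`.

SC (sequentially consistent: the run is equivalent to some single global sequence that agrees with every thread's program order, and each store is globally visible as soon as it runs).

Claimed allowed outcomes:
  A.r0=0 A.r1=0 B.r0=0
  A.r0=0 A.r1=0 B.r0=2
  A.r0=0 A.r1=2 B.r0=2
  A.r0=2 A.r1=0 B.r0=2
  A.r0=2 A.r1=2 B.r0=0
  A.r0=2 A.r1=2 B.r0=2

outcome vector order: (A.r0,A.r1,B.r0)
SC (7): <0 0 0> <0 0 2> <0 2 0> <0 2 2> <2 0 2> <2 2 0> <2 2 2>
SC∖claimed = {<0 2 0>}

missing: A.r0=0 A.r1=2 B.r0=0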